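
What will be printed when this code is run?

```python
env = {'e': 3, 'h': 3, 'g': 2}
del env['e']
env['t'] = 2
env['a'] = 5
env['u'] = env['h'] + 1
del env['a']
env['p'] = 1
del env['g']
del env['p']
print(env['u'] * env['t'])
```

8

del 'e' → {'h': 3, 'g': 2}
env['t'] = 2 → {'h': 3, 'g': 2, 't': 2}
env['a'] = 5 → {'h': 3, 'g': 2, 't': 2, 'a': 5}
env['u'] = env['h']+1 = 4 → {'h': 3, 'g': 2, 't': 2, 'a': 5, 'u': 4}
del 'a' → {'h': 3, 'g': 2, 't': 2, 'u': 4}
env['p'] = 1 → {'h': 3, 'g': 2, 't': 2, 'u': 4, 'p': 1}
del 'g' → {'h': 3, 't': 2, 'u': 4, 'p': 1}
del 'p' → {'h': 3, 't': 2, 'u': 4}
env['u']*env['t'] = 4*2 = 8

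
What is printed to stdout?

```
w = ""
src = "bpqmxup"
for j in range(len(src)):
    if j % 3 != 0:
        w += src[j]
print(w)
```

j=0: skip
j=1: add 'p' → 'p'
j=2: add 'q' → 'pq'
j=3: skip
j=4: add 'x' → 'pqx'
j=5: add 'u' → 'pqxu'
j=6: skip

pqxu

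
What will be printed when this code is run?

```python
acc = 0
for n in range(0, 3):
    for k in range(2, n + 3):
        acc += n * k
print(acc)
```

23

n=0,k=2: acc = 0+0 = 0
n=1,k=2: acc = 0+2 = 2
n=1,k=3: acc = 2+3 = 5
n=2,k=2: acc = 5+4 = 9
n=2,k=3: acc = 9+6 = 15
n=2,k=4: acc = 15+8 = 23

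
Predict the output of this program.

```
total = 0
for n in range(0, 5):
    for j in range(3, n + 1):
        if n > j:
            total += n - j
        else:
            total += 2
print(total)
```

n=3,j=3: not 3>3, total = 0+2 = 2
n=4,j=3: 4>3, total = 2+1 = 3
n=4,j=4: not 4>4, total = 3+2 = 5

5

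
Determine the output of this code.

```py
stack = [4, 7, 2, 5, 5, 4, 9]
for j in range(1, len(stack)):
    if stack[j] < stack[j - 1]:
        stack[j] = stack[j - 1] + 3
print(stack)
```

j=1: 7>=4, unchanged → [4, 7, 2, 5, 5, 4, 9]
j=2: 2<7, stack[2] = 7+3 = 10 → [4, 7, 10, 5, 5, 4, 9]
j=3: 5<10, stack[3] = 10+3 = 13 → [4, 7, 10, 13, 5, 4, 9]
j=4: 5<13, stack[4] = 13+3 = 16 → [4, 7, 10, 13, 16, 4, 9]
j=5: 4<16, stack[5] = 16+3 = 19 → [4, 7, 10, 13, 16, 19, 9]
j=6: 9<19, stack[6] = 19+3 = 22 → [4, 7, 10, 13, 16, 19, 22]

[4, 7, 10, 13, 16, 19, 22]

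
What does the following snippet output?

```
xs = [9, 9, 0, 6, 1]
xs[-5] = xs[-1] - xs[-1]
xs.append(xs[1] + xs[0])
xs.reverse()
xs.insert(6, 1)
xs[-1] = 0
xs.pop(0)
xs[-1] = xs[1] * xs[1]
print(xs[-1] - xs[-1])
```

xs[-5] = xs[-1]-xs[-1] = 1-1 = 0 → [0, 9, 0, 6, 1]
append xs[1]+xs[0] = 9+0 = 9 → [0, 9, 0, 6, 1, 9]
reverse → [9, 1, 6, 0, 9, 0]
insert 1 at 6 → [9, 1, 6, 0, 9, 0, 1]
xs[-1] = 0 → [9, 1, 6, 0, 9, 0, 0]
pop(0) removes 9 → [1, 6, 0, 9, 0, 0]
xs[-1] = xs[1]*xs[1] = 6*6 = 36 → [1, 6, 0, 9, 0, 36]
xs[-1]-xs[-1] = 36-36 = 0

0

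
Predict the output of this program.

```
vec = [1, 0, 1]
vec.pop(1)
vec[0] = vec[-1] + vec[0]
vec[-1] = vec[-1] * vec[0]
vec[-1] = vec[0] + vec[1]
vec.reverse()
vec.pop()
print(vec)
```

[4]

pop(1) removes 0 → [1, 1]
vec[0] = vec[-1]+vec[0] = 1+1 = 2 → [2, 1]
vec[-1] = vec[-1]*vec[0] = 1*2 = 2 → [2, 2]
vec[-1] = vec[0]+vec[1] = 2+2 = 4 → [2, 4]
reverse → [4, 2]
pop() removes 2 → [4]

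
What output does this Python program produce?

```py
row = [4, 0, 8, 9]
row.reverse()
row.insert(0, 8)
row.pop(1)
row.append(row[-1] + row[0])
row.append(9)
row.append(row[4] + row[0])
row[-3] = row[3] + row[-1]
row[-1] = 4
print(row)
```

[8, 8, 0, 4, 24, 9, 4]

reverse → [9, 8, 0, 4]
insert 8 at 0 → [8, 9, 8, 0, 4]
pop(1) removes 9 → [8, 8, 0, 4]
append row[-1]+row[0] = 4+8 = 12 → [8, 8, 0, 4, 12]
append 9 → [8, 8, 0, 4, 12, 9]
append row[4]+row[0] = 12+8 = 20 → [8, 8, 0, 4, 12, 9, 20]
row[-3] = row[3]+row[-1] = 4+20 = 24 → [8, 8, 0, 4, 24, 9, 20]
row[-1] = 4 → [8, 8, 0, 4, 24, 9, 4]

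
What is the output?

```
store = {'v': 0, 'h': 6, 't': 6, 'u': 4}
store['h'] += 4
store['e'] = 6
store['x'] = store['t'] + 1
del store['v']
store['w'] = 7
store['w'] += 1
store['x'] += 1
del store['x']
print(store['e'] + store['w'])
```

store['h'] = 6+4 = 10 → {'v': 0, 'h': 10, 't': 6, 'u': 4}
store['e'] = 6 → {'v': 0, 'h': 10, 't': 6, 'u': 4, 'e': 6}
store['x'] = store['t']+1 = 7 → {'v': 0, 'h': 10, 't': 6, 'u': 4, 'e': 6, 'x': 7}
del 'v' → {'h': 10, 't': 6, 'u': 4, 'e': 6, 'x': 7}
store['w'] = 7 → {'h': 10, 't': 6, 'u': 4, 'e': 6, 'x': 7, 'w': 7}
store['w'] = 7+1 = 8 → {'h': 10, 't': 6, 'u': 4, 'e': 6, 'x': 7, 'w': 8}
store['x'] = 7+1 = 8 → {'h': 10, 't': 6, 'u': 4, 'e': 6, 'x': 8, 'w': 8}
del 'x' → {'h': 10, 't': 6, 'u': 4, 'e': 6, 'w': 8}
store['e']+store['w'] = 6+8 = 14

14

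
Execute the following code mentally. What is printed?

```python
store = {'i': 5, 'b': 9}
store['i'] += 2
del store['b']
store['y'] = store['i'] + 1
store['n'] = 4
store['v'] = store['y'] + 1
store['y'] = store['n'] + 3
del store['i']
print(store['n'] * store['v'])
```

store['i'] = 5+2 = 7 → {'i': 7, 'b': 9}
del 'b' → {'i': 7}
store['y'] = store['i']+1 = 8 → {'i': 7, 'y': 8}
store['n'] = 4 → {'i': 7, 'y': 8, 'n': 4}
store['v'] = store['y']+1 = 9 → {'i': 7, 'y': 8, 'n': 4, 'v': 9}
store['y'] = store['n']+3 = 7 → {'i': 7, 'y': 7, 'n': 4, 'v': 9}
del 'i' → {'y': 7, 'n': 4, 'v': 9}
store['n']*store['v'] = 4*9 = 36

36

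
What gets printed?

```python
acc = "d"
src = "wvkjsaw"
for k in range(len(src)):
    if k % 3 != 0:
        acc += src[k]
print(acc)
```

k=0: skip
k=1: add 'v' → 'dv'
k=2: add 'k' → 'dvk'
k=3: skip
k=4: add 's' → 'dvks'
k=5: add 'a' → 'dvksa'
k=6: skip

dvksa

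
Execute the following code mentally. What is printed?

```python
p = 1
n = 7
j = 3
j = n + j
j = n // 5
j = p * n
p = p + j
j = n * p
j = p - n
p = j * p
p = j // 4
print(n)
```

j = 7+3 = 10
j = 7//5 = 1
j = 1*7 = 7
p = 1+7 = 8
j = 7*8 = 56
j = 8-7 = 1
p = 1*8 = 8
p = 1//4 = 0

7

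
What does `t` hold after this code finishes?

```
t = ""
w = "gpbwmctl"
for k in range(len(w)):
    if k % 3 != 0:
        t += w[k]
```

k=0: skip
k=1: add 'p' → 'p'
k=2: add 'b' → 'pb'
k=3: skip
k=4: add 'm' → 'pbm'
k=5: add 'c' → 'pbmc'
k=6: skip
k=7: add 'l' → 'pbmcl'

'pbmcl'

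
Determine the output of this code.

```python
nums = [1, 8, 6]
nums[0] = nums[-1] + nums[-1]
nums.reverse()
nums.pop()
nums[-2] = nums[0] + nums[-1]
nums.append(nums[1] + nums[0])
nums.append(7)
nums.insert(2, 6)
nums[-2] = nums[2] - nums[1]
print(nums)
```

nums[0] = nums[-1]+nums[-1] = 6+6 = 12 → [12, 8, 6]
reverse → [6, 8, 12]
pop() removes 12 → [6, 8]
nums[-2] = nums[0]+nums[-1] = 6+8 = 14 → [14, 8]
append nums[1]+nums[0] = 8+14 = 22 → [14, 8, 22]
append 7 → [14, 8, 22, 7]
insert 6 at 2 → [14, 8, 6, 22, 7]
nums[-2] = nums[2]-nums[1] = 6-8 = -2 → [14, 8, 6, -2, 7]

[14, 8, 6, -2, 7]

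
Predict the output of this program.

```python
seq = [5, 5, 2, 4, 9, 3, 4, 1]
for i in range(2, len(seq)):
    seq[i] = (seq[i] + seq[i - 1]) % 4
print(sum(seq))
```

i=2: seq[2] = (2+5)%4 = 3 → [5, 5, 3, 4, 9, 3, 4, 1]
i=3: seq[3] = (4+3)%4 = 3 → [5, 5, 3, 3, 9, 3, 4, 1]
i=4: seq[4] = (9+3)%4 = 0 → [5, 5, 3, 3, 0, 3, 4, 1]
i=5: seq[5] = (3+0)%4 = 3 → [5, 5, 3, 3, 0, 3, 4, 1]
i=6: seq[6] = (4+3)%4 = 3 → [5, 5, 3, 3, 0, 3, 3, 1]
i=7: seq[7] = (1+3)%4 = 0 → [5, 5, 3, 3, 0, 3, 3, 0]
sum = 22

22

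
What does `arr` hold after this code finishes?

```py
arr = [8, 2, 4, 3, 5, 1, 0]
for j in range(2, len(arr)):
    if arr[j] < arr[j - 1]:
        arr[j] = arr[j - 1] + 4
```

j=2: 4>=2, unchanged → [8, 2, 4, 3, 5, 1, 0]
j=3: 3<4, arr[3] = 4+4 = 8 → [8, 2, 4, 8, 5, 1, 0]
j=4: 5<8, arr[4] = 8+4 = 12 → [8, 2, 4, 8, 12, 1, 0]
j=5: 1<12, arr[5] = 12+4 = 16 → [8, 2, 4, 8, 12, 16, 0]
j=6: 0<16, arr[6] = 16+4 = 20 → [8, 2, 4, 8, 12, 16, 20]

[8, 2, 4, 8, 12, 16, 20]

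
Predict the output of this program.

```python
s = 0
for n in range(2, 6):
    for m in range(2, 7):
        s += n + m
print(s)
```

150

n=2,m=2: s = 0+4 = 4
n=2,m=3: s = 4+5 = 9
n=2,m=4: s = 9+6 = 15
n=2,m=5: s = 15+7 = 22
n=2,m=6: s = 22+8 = 30
n=3,m=2: s = 30+5 = 35
n=3,m=3: s = 35+6 = 41
n=3,m=4: s = 41+7 = 48
n=3,m=5: s = 48+8 = 56
n=3,m=6: s = 56+9 = 65
n=4,m=2: s = 65+6 = 71
n=4,m=3: s = 71+7 = 78
n=4,m=4: s = 78+8 = 86
n=4,m=5: s = 86+9 = 95
n=4,m=6: s = 95+10 = 105
n=5,m=2: s = 105+7 = 112
n=5,m=3: s = 112+8 = 120
n=5,m=4: s = 120+9 = 129
n=5,m=5: s = 129+10 = 139
n=5,m=6: s = 139+11 = 150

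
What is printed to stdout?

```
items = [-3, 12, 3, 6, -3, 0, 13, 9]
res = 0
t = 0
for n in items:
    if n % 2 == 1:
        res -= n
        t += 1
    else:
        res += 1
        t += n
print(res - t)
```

n=-3: odd, res = 0-(-3) = 3; t=1
n=12: not odd, res = 3+1 = 4; t=13
n=3: odd, res = 4-3 = 1; t=14
n=6: not odd, res = 1+1 = 2; t=20
n=-3: odd, res = 2-(-3) = 5; t=21
n=0: not odd, res = 5+1 = 6; t=21
n=13: odd, res = 6-13 = -7; t=22
n=9: odd, res = (-7)-9 = -16; t=23
res-t = (-16)-23 = -39

-39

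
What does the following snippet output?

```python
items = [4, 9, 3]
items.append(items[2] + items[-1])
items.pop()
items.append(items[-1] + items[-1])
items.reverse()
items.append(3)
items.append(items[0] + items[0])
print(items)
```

append items[2]+items[-1] = 3+3 = 6 → [4, 9, 3, 6]
pop() removes 6 → [4, 9, 3]
append items[-1]+items[-1] = 3+3 = 6 → [4, 9, 3, 6]
reverse → [6, 3, 9, 4]
append 3 → [6, 3, 9, 4, 3]
append items[0]+items[0] = 6+6 = 12 → [6, 3, 9, 4, 3, 12]

[6, 3, 9, 4, 3, 12]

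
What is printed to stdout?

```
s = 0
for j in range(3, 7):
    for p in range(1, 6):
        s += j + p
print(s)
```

150

j=3,p=1: s = 0+4 = 4
j=3,p=2: s = 4+5 = 9
j=3,p=3: s = 9+6 = 15
j=3,p=4: s = 15+7 = 22
j=3,p=5: s = 22+8 = 30
j=4,p=1: s = 30+5 = 35
j=4,p=2: s = 35+6 = 41
j=4,p=3: s = 41+7 = 48
j=4,p=4: s = 48+8 = 56
j=4,p=5: s = 56+9 = 65
j=5,p=1: s = 65+6 = 71
j=5,p=2: s = 71+7 = 78
j=5,p=3: s = 78+8 = 86
j=5,p=4: s = 86+9 = 95
j=5,p=5: s = 95+10 = 105
j=6,p=1: s = 105+7 = 112
j=6,p=2: s = 112+8 = 120
j=6,p=3: s = 120+9 = 129
j=6,p=4: s = 129+10 = 139
j=6,p=5: s = 139+11 = 150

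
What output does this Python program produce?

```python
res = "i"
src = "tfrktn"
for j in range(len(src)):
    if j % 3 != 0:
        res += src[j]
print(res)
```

ifrtn

j=0: skip
j=1: add 'f' → 'if'
j=2: add 'r' → 'ifr'
j=3: skip
j=4: add 't' → 'ifrt'
j=5: add 'n' → 'ifrtn'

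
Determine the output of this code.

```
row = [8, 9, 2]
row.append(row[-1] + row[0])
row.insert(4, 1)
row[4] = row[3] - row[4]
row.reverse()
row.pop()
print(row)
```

append row[-1]+row[0] = 2+8 = 10 → [8, 9, 2, 10]
insert 1 at 4 → [8, 9, 2, 10, 1]
row[4] = row[3]-row[4] = 10-1 = 9 → [8, 9, 2, 10, 9]
reverse → [9, 10, 2, 9, 8]
pop() removes 8 → [9, 10, 2, 9]

[9, 10, 2, 9]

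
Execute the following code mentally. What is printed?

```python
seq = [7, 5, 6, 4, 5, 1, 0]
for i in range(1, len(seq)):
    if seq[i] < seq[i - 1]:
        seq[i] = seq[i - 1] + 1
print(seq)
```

i=1: 5<7, seq[1] = 7+1 = 8 → [7, 8, 6, 4, 5, 1, 0]
i=2: 6<8, seq[2] = 8+1 = 9 → [7, 8, 9, 4, 5, 1, 0]
i=3: 4<9, seq[3] = 9+1 = 10 → [7, 8, 9, 10, 5, 1, 0]
i=4: 5<10, seq[4] = 10+1 = 11 → [7, 8, 9, 10, 11, 1, 0]
i=5: 1<11, seq[5] = 11+1 = 12 → [7, 8, 9, 10, 11, 12, 0]
i=6: 0<12, seq[6] = 12+1 = 13 → [7, 8, 9, 10, 11, 12, 13]

[7, 8, 9, 10, 11, 12, 13]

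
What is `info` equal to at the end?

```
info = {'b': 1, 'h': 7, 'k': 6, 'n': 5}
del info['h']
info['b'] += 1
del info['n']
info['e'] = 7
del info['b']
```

{'k': 6, 'e': 7}

del 'h' → {'b': 1, 'k': 6, 'n': 5}
info['b'] = 1+1 = 2 → {'b': 2, 'k': 6, 'n': 5}
del 'n' → {'b': 2, 'k': 6}
info['e'] = 7 → {'b': 2, 'k': 6, 'e': 7}
del 'b' → {'k': 6, 'e': 7}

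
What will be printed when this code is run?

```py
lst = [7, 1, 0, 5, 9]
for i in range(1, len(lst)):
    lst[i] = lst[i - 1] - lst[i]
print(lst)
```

[7, 6, 6, 1, -8]

i=1: lst[1] = 7-1 = 6 → [7, 6, 0, 5, 9]
i=2: lst[2] = 6-0 = 6 → [7, 6, 6, 5, 9]
i=3: lst[3] = 6-5 = 1 → [7, 6, 6, 1, 9]
i=4: lst[4] = 1-9 = -8 → [7, 6, 6, 1, -8]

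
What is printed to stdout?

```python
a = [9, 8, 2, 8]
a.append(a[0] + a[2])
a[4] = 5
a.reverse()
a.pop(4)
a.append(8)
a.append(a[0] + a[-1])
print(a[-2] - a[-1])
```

-5

append a[0]+a[2] = 9+2 = 11 → [9, 8, 2, 8, 11]
a[4] = 5 → [9, 8, 2, 8, 5]
reverse → [5, 8, 2, 8, 9]
pop(4) removes 9 → [5, 8, 2, 8]
append 8 → [5, 8, 2, 8, 8]
append a[0]+a[-1] = 5+8 = 13 → [5, 8, 2, 8, 8, 13]
a[-2]-a[-1] = 8-13 = -5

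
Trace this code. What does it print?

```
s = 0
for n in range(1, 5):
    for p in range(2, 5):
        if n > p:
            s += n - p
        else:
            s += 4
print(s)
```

n=1,p=2: not 1>2, s = 0+4 = 4
n=1,p=3: not 1>3, s = 4+4 = 8
n=1,p=4: not 1>4, s = 8+4 = 12
n=2,p=2: not 2>2, s = 12+4 = 16
n=2,p=3: not 2>3, s = 16+4 = 20
n=2,p=4: not 2>4, s = 20+4 = 24
n=3,p=2: 3>2, s = 24+1 = 25
n=3,p=3: not 3>3, s = 25+4 = 29
n=3,p=4: not 3>4, s = 29+4 = 33
n=4,p=2: 4>2, s = 33+2 = 35
n=4,p=3: 4>3, s = 35+1 = 36
n=4,p=4: not 4>4, s = 36+4 = 40

40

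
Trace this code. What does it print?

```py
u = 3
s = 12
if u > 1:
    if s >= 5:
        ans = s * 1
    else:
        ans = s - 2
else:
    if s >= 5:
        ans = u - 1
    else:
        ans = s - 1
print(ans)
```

12

u=3, s=12
u > 1 is True; s >= 5 is True
→ ans = s * 1 = 12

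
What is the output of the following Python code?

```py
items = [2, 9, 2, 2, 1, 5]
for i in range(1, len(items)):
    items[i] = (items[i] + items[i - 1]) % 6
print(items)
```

i=1: items[1] = (9+2)%6 = 5 → [2, 5, 2, 2, 1, 5]
i=2: items[2] = (2+5)%6 = 1 → [2, 5, 1, 2, 1, 5]
i=3: items[3] = (2+1)%6 = 3 → [2, 5, 1, 3, 1, 5]
i=4: items[4] = (1+3)%6 = 4 → [2, 5, 1, 3, 4, 5]
i=5: items[5] = (5+4)%6 = 3 → [2, 5, 1, 3, 4, 3]

[2, 5, 1, 3, 4, 3]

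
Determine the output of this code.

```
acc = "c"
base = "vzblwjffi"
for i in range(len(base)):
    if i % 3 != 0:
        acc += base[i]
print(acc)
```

i=0: skip
i=1: add 'z' → 'cz'
i=2: add 'b' → 'czb'
i=3: skip
i=4: add 'w' → 'czbw'
i=5: add 'j' → 'czbwj'
i=6: skip
i=7: add 'f' → 'czbwjf'
i=8: add 'i' → 'czbwjfi'

czbwjfi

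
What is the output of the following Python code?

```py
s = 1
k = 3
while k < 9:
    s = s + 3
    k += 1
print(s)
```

k=3: s = 1+3 = 4
k=4: s = 4+3 = 7
k=5: s = 7+3 = 10
k=6: s = 10+3 = 13
k=7: s = 13+3 = 16
k=8: s = 16+3 = 19

19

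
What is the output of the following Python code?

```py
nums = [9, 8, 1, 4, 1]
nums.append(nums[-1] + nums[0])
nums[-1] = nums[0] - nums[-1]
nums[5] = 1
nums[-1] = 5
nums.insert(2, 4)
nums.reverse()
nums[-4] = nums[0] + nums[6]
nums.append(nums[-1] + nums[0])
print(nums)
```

append nums[-1]+nums[0] = 1+9 = 10 → [9, 8, 1, 4, 1, 10]
nums[-1] = nums[0]-nums[-1] = 9-10 = -1 → [9, 8, 1, 4, 1, -1]
nums[5] = 1 → [9, 8, 1, 4, 1, 1]
nums[-1] = 5 → [9, 8, 1, 4, 1, 5]
insert 4 at 2 → [9, 8, 4, 1, 4, 1, 5]
reverse → [5, 1, 4, 1, 4, 8, 9]
nums[-4] = nums[0]+nums[6] = 5+9 = 14 → [5, 1, 4, 14, 4, 8, 9]
append nums[-1]+nums[0] = 9+5 = 14 → [5, 1, 4, 14, 4, 8, 9, 14]

[5, 1, 4, 14, 4, 8, 9, 14]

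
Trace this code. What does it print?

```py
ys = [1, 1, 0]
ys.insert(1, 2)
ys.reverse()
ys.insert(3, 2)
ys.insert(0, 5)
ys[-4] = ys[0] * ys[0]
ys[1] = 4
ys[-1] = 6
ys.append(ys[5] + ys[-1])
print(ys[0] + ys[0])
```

10

insert 2 at 1 → [1, 2, 1, 0]
reverse → [0, 1, 2, 1]
insert 2 at 3 → [0, 1, 2, 2, 1]
insert 5 at 0 → [5, 0, 1, 2, 2, 1]
ys[-4] = ys[0]*ys[0] = 5*5 = 25 → [5, 0, 25, 2, 2, 1]
ys[1] = 4 → [5, 4, 25, 2, 2, 1]
ys[-1] = 6 → [5, 4, 25, 2, 2, 6]
append ys[5]+ys[-1] = 6+6 = 12 → [5, 4, 25, 2, 2, 6, 12]
ys[0]+ys[0] = 5+5 = 10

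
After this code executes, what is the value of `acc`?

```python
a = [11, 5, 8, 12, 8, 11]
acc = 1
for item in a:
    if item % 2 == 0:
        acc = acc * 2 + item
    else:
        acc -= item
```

item=11: not even, acc = 1-11 = -10
item=5: not even, acc = (-10)-5 = -15
item=8: even, acc = (-15)*2+8 = -22
item=12: even, acc = (-22)*2+12 = -32
item=8: even, acc = (-32)*2+8 = -56
item=11: not even, acc = (-56)-11 = -67

-67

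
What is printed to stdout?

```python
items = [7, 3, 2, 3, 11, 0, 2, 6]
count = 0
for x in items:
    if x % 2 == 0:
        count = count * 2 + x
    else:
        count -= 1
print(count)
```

-22

x=7: not even, count = 0-1 = -1
x=3: not even, count = (-1)-1 = -2
x=2: even, count = (-2)*2+2 = -2
x=3: not even, count = (-2)-1 = -3
x=11: not even, count = (-3)-1 = -4
x=0: even, count = (-4)*2+0 = -8
x=2: even, count = (-8)*2+2 = -14
x=6: even, count = (-14)*2+6 = -22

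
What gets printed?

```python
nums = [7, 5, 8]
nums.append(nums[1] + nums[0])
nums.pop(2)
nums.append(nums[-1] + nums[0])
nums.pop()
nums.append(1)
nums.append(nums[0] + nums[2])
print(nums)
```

append nums[1]+nums[0] = 5+7 = 12 → [7, 5, 8, 12]
pop(2) removes 8 → [7, 5, 12]
append nums[-1]+nums[0] = 12+7 = 19 → [7, 5, 12, 19]
pop() removes 19 → [7, 5, 12]
append 1 → [7, 5, 12, 1]
append nums[0]+nums[2] = 7+12 = 19 → [7, 5, 12, 1, 19]

[7, 5, 12, 1, 19]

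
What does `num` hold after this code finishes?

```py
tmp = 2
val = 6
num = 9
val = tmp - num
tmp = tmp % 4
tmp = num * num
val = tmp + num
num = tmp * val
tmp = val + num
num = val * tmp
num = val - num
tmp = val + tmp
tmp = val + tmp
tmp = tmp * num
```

val = 2-9 = -7
tmp = 2%4 = 2
tmp = 9*9 = 81
val = 81+9 = 90
num = 81*90 = 7290
tmp = 90+7290 = 7380
num = 90*7380 = 664200
num = 90-664200 = -664110
tmp = 90+7380 = 7470
tmp = 90+7470 = 7560
tmp = 7560*(-664110) = -5020671600

-664110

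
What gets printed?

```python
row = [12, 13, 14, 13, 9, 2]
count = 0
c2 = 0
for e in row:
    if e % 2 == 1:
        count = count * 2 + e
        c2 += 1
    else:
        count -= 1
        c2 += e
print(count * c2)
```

2294

e=12: not odd, count = 0-1 = -1; c2=12
e=13: odd, count = (-1)*2+13 = 11; c2=13
e=14: not odd, count = 11-1 = 10; c2=27
e=13: odd, count = 10*2+13 = 33; c2=28
e=9: odd, count = 33*2+9 = 75; c2=29
e=2: not odd, count = 75-1 = 74; c2=31
count*c2 = 74*31 = 2294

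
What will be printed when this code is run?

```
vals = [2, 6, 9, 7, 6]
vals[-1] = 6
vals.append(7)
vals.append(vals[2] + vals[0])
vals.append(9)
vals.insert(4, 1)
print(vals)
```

vals[-1] = 6 → [2, 6, 9, 7, 6]
append 7 → [2, 6, 9, 7, 6, 7]
append vals[2]+vals[0] = 9+2 = 11 → [2, 6, 9, 7, 6, 7, 11]
append 9 → [2, 6, 9, 7, 6, 7, 11, 9]
insert 1 at 4 → [2, 6, 9, 7, 1, 6, 7, 11, 9]

[2, 6, 9, 7, 1, 6, 7, 11, 9]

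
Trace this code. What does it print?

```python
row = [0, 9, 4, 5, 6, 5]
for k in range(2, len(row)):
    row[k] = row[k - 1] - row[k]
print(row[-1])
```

-11

k=2: row[2] = 9-4 = 5 → [0, 9, 5, 5, 6, 5]
k=3: row[3] = 5-5 = 0 → [0, 9, 5, 0, 6, 5]
k=4: row[4] = 0-6 = -6 → [0, 9, 5, 0, -6, 5]
k=5: row[5] = (-6)-5 = -11 → [0, 9, 5, 0, -6, -11]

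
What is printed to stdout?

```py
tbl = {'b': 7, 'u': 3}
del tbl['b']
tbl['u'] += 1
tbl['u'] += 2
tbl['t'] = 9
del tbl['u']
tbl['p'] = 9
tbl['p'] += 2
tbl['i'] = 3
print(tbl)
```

{'t': 9, 'p': 11, 'i': 3}

del 'b' → {'u': 3}
tbl['u'] = 3+1 = 4 → {'u': 4}
tbl['u'] = 4+2 = 6 → {'u': 6}
tbl['t'] = 9 → {'u': 6, 't': 9}
del 'u' → {'t': 9}
tbl['p'] = 9 → {'t': 9, 'p': 9}
tbl['p'] = 9+2 = 11 → {'t': 9, 'p': 11}
tbl['i'] = 3 → {'t': 9, 'p': 11, 'i': 3}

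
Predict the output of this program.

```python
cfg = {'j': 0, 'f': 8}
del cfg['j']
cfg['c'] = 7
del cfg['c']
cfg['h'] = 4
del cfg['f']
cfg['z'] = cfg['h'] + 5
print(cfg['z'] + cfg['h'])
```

del 'j' → {'f': 8}
cfg['c'] = 7 → {'f': 8, 'c': 7}
del 'c' → {'f': 8}
cfg['h'] = 4 → {'f': 8, 'h': 4}
del 'f' → {'h': 4}
cfg['z'] = cfg['h']+5 = 9 → {'h': 4, 'z': 9}
cfg['z']+cfg['h'] = 9+4 = 13

13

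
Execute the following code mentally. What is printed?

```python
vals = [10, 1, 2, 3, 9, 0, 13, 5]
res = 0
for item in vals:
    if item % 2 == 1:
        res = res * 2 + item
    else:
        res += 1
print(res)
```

159

item=10: not odd, res = 0+1 = 1
item=1: odd, res = 1*2+1 = 3
item=2: not odd, res = 3+1 = 4
item=3: odd, res = 4*2+3 = 11
item=9: odd, res = 11*2+9 = 31
item=0: not odd, res = 31+1 = 32
item=13: odd, res = 32*2+13 = 77
item=5: odd, res = 77*2+5 = 159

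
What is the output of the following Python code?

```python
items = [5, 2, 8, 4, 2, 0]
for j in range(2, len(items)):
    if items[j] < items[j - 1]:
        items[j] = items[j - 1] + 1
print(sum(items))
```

45

j=2: 8>=2, unchanged → [5, 2, 8, 4, 2, 0]
j=3: 4<8, items[3] = 8+1 = 9 → [5, 2, 8, 9, 2, 0]
j=4: 2<9, items[4] = 9+1 = 10 → [5, 2, 8, 9, 10, 0]
j=5: 0<10, items[5] = 10+1 = 11 → [5, 2, 8, 9, 10, 11]
sum = 45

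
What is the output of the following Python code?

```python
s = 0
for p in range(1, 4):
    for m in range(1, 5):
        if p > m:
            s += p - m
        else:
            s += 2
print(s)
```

p=1,m=1: not 1>1, s = 0+2 = 2
p=1,m=2: not 1>2, s = 2+2 = 4
p=1,m=3: not 1>3, s = 4+2 = 6
p=1,m=4: not 1>4, s = 6+2 = 8
p=2,m=1: 2>1, s = 8+1 = 9
p=2,m=2: not 2>2, s = 9+2 = 11
p=2,m=3: not 2>3, s = 11+2 = 13
p=2,m=4: not 2>4, s = 13+2 = 15
p=3,m=1: 3>1, s = 15+2 = 17
p=3,m=2: 3>2, s = 17+1 = 18
p=3,m=3: not 3>3, s = 18+2 = 20
p=3,m=4: not 3>4, s = 20+2 = 22

22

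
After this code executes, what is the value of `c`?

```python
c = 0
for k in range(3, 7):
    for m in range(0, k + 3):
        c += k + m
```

240

k=3,m=0: c = 0+3 = 3
k=3,m=1: c = 3+4 = 7
k=3,m=2: c = 7+5 = 12
k=3,m=3: c = 12+6 = 18
k=3,m=4: c = 18+7 = 25
k=3,m=5: c = 25+8 = 33
k=4,m=0: c = 33+4 = 37
k=4,m=1: c = 37+5 = 42
k=4,m=2: c = 42+6 = 48
k=4,m=3: c = 48+7 = 55
k=4,m=4: c = 55+8 = 63
k=4,m=5: c = 63+9 = 72
k=4,m=6: c = 72+10 = 82
k=5,m=0: c = 82+5 = 87
k=5,m=1: c = 87+6 = 93
k=5,m=2: c = 93+7 = 100
k=5,m=3: c = 100+8 = 108
k=5,m=4: c = 108+9 = 117
k=5,m=5: c = 117+10 = 127
k=5,m=6: c = 127+11 = 138
k=5,m=7: c = 138+12 = 150
k=6,m=0: c = 150+6 = 156
k=6,m=1: c = 156+7 = 163
k=6,m=2: c = 163+8 = 171
k=6,m=3: c = 171+9 = 180
k=6,m=4: c = 180+10 = 190
k=6,m=5: c = 190+11 = 201
k=6,m=6: c = 201+12 = 213
k=6,m=7: c = 213+13 = 226
k=6,m=8: c = 226+14 = 240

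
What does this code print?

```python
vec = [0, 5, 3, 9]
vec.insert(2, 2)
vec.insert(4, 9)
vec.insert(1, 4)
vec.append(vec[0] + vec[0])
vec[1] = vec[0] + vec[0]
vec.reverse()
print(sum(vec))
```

28

insert 2 at 2 → [0, 5, 2, 3, 9]
insert 9 at 4 → [0, 5, 2, 3, 9, 9]
insert 4 at 1 → [0, 4, 5, 2, 3, 9, 9]
append vec[0]+vec[0] = 0+0 = 0 → [0, 4, 5, 2, 3, 9, 9, 0]
vec[1] = vec[0]+vec[0] = 0+0 = 0 → [0, 0, 5, 2, 3, 9, 9, 0]
reverse → [0, 9, 9, 3, 2, 5, 0, 0]
sum = 28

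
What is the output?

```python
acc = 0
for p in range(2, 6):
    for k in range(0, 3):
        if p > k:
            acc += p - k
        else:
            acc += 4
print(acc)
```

34

p=2,k=0: 2>0, acc = 0+2 = 2
p=2,k=1: 2>1, acc = 2+1 = 3
p=2,k=2: not 2>2, acc = 3+4 = 7
p=3,k=0: 3>0, acc = 7+3 = 10
p=3,k=1: 3>1, acc = 10+2 = 12
p=3,k=2: 3>2, acc = 12+1 = 13
p=4,k=0: 4>0, acc = 13+4 = 17
p=4,k=1: 4>1, acc = 17+3 = 20
p=4,k=2: 4>2, acc = 20+2 = 22
p=5,k=0: 5>0, acc = 22+5 = 27
p=5,k=1: 5>1, acc = 27+4 = 31
p=5,k=2: 5>2, acc = 31+3 = 34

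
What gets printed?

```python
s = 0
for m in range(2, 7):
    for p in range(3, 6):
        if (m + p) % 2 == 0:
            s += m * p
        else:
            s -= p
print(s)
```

m=2,p=3: odd sum, s = 0-3 = -3
m=2,p=4: even sum, s = (-3)+8 = 5
m=2,p=5: odd sum, s = 5-5 = 0
m=3,p=3: even sum, s = 0+9 = 9
m=3,p=4: odd sum, s = 9-4 = 5
m=3,p=5: even sum, s = 5+15 = 20
m=4,p=3: odd sum, s = 20-3 = 17
m=4,p=4: even sum, s = 17+16 = 33
m=4,p=5: odd sum, s = 33-5 = 28
m=5,p=3: even sum, s = 28+15 = 43
m=5,p=4: odd sum, s = 43-4 = 39
m=5,p=5: even sum, s = 39+25 = 64
m=6,p=3: odd sum, s = 64-3 = 61
m=6,p=4: even sum, s = 61+24 = 85
m=6,p=5: odd sum, s = 85-5 = 80

80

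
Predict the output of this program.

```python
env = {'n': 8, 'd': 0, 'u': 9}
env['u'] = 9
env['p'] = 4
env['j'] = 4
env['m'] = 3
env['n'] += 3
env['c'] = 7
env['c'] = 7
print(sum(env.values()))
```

38

env['u'] = 9 → {'n': 8, 'd': 0, 'u': 9}
env['p'] = 4 → {'n': 8, 'd': 0, 'u': 9, 'p': 4}
env['j'] = 4 → {'n': 8, 'd': 0, 'u': 9, 'p': 4, 'j': 4}
env['m'] = 3 → {'n': 8, 'd': 0, 'u': 9, 'p': 4, 'j': 4, 'm': 3}
env['n'] = 8+3 = 11 → {'n': 11, 'd': 0, 'u': 9, 'p': 4, 'j': 4, 'm': 3}
env['c'] = 7 → {'n': 11, 'd': 0, 'u': 9, 'p': 4, 'j': 4, 'm': 3, 'c': 7}
env['c'] = 7 → {'n': 11, 'd': 0, 'u': 9, 'p': 4, 'j': 4, 'm': 3, 'c': 7}
sum of values = 38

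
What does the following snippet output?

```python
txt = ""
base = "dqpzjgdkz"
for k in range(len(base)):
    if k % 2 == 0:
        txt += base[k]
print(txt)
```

k=0: add 'd' → 'd'
k=1: skip
k=2: add 'p' → 'dp'
k=3: skip
k=4: add 'j' → 'dpj'
k=5: skip
k=6: add 'd' → 'dpjd'
k=7: skip
k=8: add 'z' → 'dpjdz'

dpjdz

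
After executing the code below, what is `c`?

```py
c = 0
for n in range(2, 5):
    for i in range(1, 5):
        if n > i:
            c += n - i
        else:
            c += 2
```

n=2,i=1: 2>1, c = 0+1 = 1
n=2,i=2: not 2>2, c = 1+2 = 3
n=2,i=3: not 2>3, c = 3+2 = 5
n=2,i=4: not 2>4, c = 5+2 = 7
n=3,i=1: 3>1, c = 7+2 = 9
n=3,i=2: 3>2, c = 9+1 = 10
n=3,i=3: not 3>3, c = 10+2 = 12
n=3,i=4: not 3>4, c = 12+2 = 14
n=4,i=1: 4>1, c = 14+3 = 17
n=4,i=2: 4>2, c = 17+2 = 19
n=4,i=3: 4>3, c = 19+1 = 20
n=4,i=4: not 4>4, c = 20+2 = 22

22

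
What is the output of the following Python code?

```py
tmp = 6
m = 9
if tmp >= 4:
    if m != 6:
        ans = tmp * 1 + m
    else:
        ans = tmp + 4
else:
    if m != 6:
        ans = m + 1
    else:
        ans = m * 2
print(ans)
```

15

tmp=6, m=9
tmp >= 4 is True; m != 6 is True
→ ans = tmp * 1 + m = 15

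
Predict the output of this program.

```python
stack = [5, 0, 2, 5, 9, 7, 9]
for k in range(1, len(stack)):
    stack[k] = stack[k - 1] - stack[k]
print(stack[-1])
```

k=1: stack[1] = 5-0 = 5 → [5, 5, 2, 5, 9, 7, 9]
k=2: stack[2] = 5-2 = 3 → [5, 5, 3, 5, 9, 7, 9]
k=3: stack[3] = 3-5 = -2 → [5, 5, 3, -2, 9, 7, 9]
k=4: stack[4] = (-2)-9 = -11 → [5, 5, 3, -2, -11, 7, 9]
k=5: stack[5] = (-11)-7 = -18 → [5, 5, 3, -2, -11, -18, 9]
k=6: stack[6] = (-18)-9 = -27 → [5, 5, 3, -2, -11, -18, -27]

-27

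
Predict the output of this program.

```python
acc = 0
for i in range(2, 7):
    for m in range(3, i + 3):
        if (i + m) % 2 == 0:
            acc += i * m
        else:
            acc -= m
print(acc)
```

215

i=2,m=3: odd sum, acc = 0-3 = -3
i=2,m=4: even sum, acc = (-3)+8 = 5
i=3,m=3: even sum, acc = 5+9 = 14
i=3,m=4: odd sum, acc = 14-4 = 10
i=3,m=5: even sum, acc = 10+15 = 25
i=4,m=3: odd sum, acc = 25-3 = 22
i=4,m=4: even sum, acc = 22+16 = 38
i=4,m=5: odd sum, acc = 38-5 = 33
i=4,m=6: even sum, acc = 33+24 = 57
i=5,m=3: even sum, acc = 57+15 = 72
i=5,m=4: odd sum, acc = 72-4 = 68
i=5,m=5: even sum, acc = 68+25 = 93
i=5,m=6: odd sum, acc = 93-6 = 87
i=5,m=7: even sum, acc = 87+35 = 122
i=6,m=3: odd sum, acc = 122-3 = 119
i=6,m=4: even sum, acc = 119+24 = 143
i=6,m=5: odd sum, acc = 143-5 = 138
i=6,m=6: even sum, acc = 138+36 = 174
i=6,m=7: odd sum, acc = 174-7 = 167
i=6,m=8: even sum, acc = 167+48 = 215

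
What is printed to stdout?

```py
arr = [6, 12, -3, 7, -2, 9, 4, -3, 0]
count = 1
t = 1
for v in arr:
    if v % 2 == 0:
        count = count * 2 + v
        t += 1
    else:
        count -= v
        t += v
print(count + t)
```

178

v=6: even, count = 1*2+6 = 8; t=2
v=12: even, count = 8*2+12 = 28; t=3
v=-3: not even, count = 28-(-3) = 31; t=0
v=7: not even, count = 31-7 = 24; t=7
v=-2: even, count = 24*2+(-2) = 46; t=8
v=9: not even, count = 46-9 = 37; t=17
v=4: even, count = 37*2+4 = 78; t=18
v=-3: not even, count = 78-(-3) = 81; t=15
v=0: even, count = 81*2+0 = 162; t=16
count+t = 162+16 = 178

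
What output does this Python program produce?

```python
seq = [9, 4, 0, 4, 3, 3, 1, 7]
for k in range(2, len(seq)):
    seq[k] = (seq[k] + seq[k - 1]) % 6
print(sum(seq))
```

33

k=2: seq[2] = (0+4)%6 = 4 → [9, 4, 4, 4, 3, 3, 1, 7]
k=3: seq[3] = (4+4)%6 = 2 → [9, 4, 4, 2, 3, 3, 1, 7]
k=4: seq[4] = (3+2)%6 = 5 → [9, 4, 4, 2, 5, 3, 1, 7]
k=5: seq[5] = (3+5)%6 = 2 → [9, 4, 4, 2, 5, 2, 1, 7]
k=6: seq[6] = (1+2)%6 = 3 → [9, 4, 4, 2, 5, 2, 3, 7]
k=7: seq[7] = (7+3)%6 = 4 → [9, 4, 4, 2, 5, 2, 3, 4]
sum = 33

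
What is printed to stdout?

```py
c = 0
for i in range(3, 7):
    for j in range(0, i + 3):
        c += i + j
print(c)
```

i=3,j=0: c = 0+3 = 3
i=3,j=1: c = 3+4 = 7
i=3,j=2: c = 7+5 = 12
i=3,j=3: c = 12+6 = 18
i=3,j=4: c = 18+7 = 25
i=3,j=5: c = 25+8 = 33
i=4,j=0: c = 33+4 = 37
i=4,j=1: c = 37+5 = 42
i=4,j=2: c = 42+6 = 48
i=4,j=3: c = 48+7 = 55
i=4,j=4: c = 55+8 = 63
i=4,j=5: c = 63+9 = 72
i=4,j=6: c = 72+10 = 82
i=5,j=0: c = 82+5 = 87
i=5,j=1: c = 87+6 = 93
i=5,j=2: c = 93+7 = 100
i=5,j=3: c = 100+8 = 108
i=5,j=4: c = 108+9 = 117
i=5,j=5: c = 117+10 = 127
i=5,j=6: c = 127+11 = 138
i=5,j=7: c = 138+12 = 150
i=6,j=0: c = 150+6 = 156
i=6,j=1: c = 156+7 = 163
i=6,j=2: c = 163+8 = 171
i=6,j=3: c = 171+9 = 180
i=6,j=4: c = 180+10 = 190
i=6,j=5: c = 190+11 = 201
i=6,j=6: c = 201+12 = 213
i=6,j=7: c = 213+13 = 226
i=6,j=8: c = 226+14 = 240

240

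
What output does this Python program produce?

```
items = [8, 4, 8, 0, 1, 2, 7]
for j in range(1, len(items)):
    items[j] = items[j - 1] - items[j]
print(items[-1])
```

-14

j=1: items[1] = 8-4 = 4 → [8, 4, 8, 0, 1, 2, 7]
j=2: items[2] = 4-8 = -4 → [8, 4, -4, 0, 1, 2, 7]
j=3: items[3] = (-4)-0 = -4 → [8, 4, -4, -4, 1, 2, 7]
j=4: items[4] = (-4)-1 = -5 → [8, 4, -4, -4, -5, 2, 7]
j=5: items[5] = (-5)-2 = -7 → [8, 4, -4, -4, -5, -7, 7]
j=6: items[6] = (-7)-7 = -14 → [8, 4, -4, -4, -5, -7, -14]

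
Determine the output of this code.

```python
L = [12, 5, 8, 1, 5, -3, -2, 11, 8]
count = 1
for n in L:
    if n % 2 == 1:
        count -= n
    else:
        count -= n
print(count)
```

n=12: not odd, count = 1-12 = -11
n=5: odd, count = (-11)-5 = -16
n=8: not odd, count = (-16)-8 = -24
n=1: odd, count = (-24)-1 = -25
n=5: odd, count = (-25)-5 = -30
n=-3: odd, count = (-30)-(-3) = -27
n=-2: not odd, count = (-27)-(-2) = -25
n=11: odd, count = (-25)-11 = -36
n=8: not odd, count = (-36)-8 = -44

-44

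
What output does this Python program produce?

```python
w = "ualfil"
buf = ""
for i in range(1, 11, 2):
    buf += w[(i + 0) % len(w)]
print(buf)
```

i=1: add w[1]='a' → 'a'
i=3: add w[3]='f' → 'af'
i=5: add w[5]='l' → 'afl'
i=7: add w[1]='a' → 'afla'
i=9: add w[3]='f' → 'aflaf'

aflaf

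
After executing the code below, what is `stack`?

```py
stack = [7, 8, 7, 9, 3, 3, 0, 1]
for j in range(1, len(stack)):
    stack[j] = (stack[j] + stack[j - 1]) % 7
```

j=1: stack[1] = (8+7)%7 = 1 → [7, 1, 7, 9, 3, 3, 0, 1]
j=2: stack[2] = (7+1)%7 = 1 → [7, 1, 1, 9, 3, 3, 0, 1]
j=3: stack[3] = (9+1)%7 = 3 → [7, 1, 1, 3, 3, 3, 0, 1]
j=4: stack[4] = (3+3)%7 = 6 → [7, 1, 1, 3, 6, 3, 0, 1]
j=5: stack[5] = (3+6)%7 = 2 → [7, 1, 1, 3, 6, 2, 0, 1]
j=6: stack[6] = (0+2)%7 = 2 → [7, 1, 1, 3, 6, 2, 2, 1]
j=7: stack[7] = (1+2)%7 = 3 → [7, 1, 1, 3, 6, 2, 2, 3]

[7, 1, 1, 3, 6, 2, 2, 3]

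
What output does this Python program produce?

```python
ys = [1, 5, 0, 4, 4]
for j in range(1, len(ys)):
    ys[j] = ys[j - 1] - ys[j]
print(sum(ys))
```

-27

j=1: ys[1] = 1-5 = -4 → [1, -4, 0, 4, 4]
j=2: ys[2] = (-4)-0 = -4 → [1, -4, -4, 4, 4]
j=3: ys[3] = (-4)-4 = -8 → [1, -4, -4, -8, 4]
j=4: ys[4] = (-8)-4 = -12 → [1, -4, -4, -8, -12]
sum = -27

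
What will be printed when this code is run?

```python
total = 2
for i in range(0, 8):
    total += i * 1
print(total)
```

i=0: total = 2+0*1 = 2
i=1: total = 2+1*1 = 3
i=2: total = 3+2*1 = 5
i=3: total = 5+3*1 = 8
i=4: total = 8+4*1 = 12
i=5: total = 12+5*1 = 17
i=6: total = 17+6*1 = 23
i=7: total = 23+7*1 = 30

30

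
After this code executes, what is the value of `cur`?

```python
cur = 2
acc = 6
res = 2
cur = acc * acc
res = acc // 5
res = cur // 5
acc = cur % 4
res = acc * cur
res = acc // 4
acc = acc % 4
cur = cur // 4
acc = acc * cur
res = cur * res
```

9

cur = 6*6 = 36
res = 6//5 = 1
res = 36//5 = 7
acc = 36%4 = 0
res = 0*36 = 0
res = 0//4 = 0
acc = 0%4 = 0
cur = 36//4 = 9
acc = 0*9 = 0
res = 9*0 = 0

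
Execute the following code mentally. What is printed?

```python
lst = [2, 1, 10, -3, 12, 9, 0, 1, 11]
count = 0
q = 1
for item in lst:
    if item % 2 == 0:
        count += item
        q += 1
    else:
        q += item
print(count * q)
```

576

item=2: even, count = 0+2 = 2; q=2
item=1: not even; q=3
item=10: even, count = 2+10 = 12; q=4
item=-3: not even; q=1
item=12: even, count = 12+12 = 24; q=2
item=9: not even; q=11
item=0: even, count = 24+0 = 24; q=12
item=1: not even; q=13
item=11: not even; q=24
count*q = 24*24 = 576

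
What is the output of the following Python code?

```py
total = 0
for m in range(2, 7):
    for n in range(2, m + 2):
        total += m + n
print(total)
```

165

m=2,n=2: total = 0+4 = 4
m=2,n=3: total = 4+5 = 9
m=3,n=2: total = 9+5 = 14
m=3,n=3: total = 14+6 = 20
m=3,n=4: total = 20+7 = 27
m=4,n=2: total = 27+6 = 33
m=4,n=3: total = 33+7 = 40
m=4,n=4: total = 40+8 = 48
m=4,n=5: total = 48+9 = 57
m=5,n=2: total = 57+7 = 64
m=5,n=3: total = 64+8 = 72
m=5,n=4: total = 72+9 = 81
m=5,n=5: total = 81+10 = 91
m=5,n=6: total = 91+11 = 102
m=6,n=2: total = 102+8 = 110
m=6,n=3: total = 110+9 = 119
m=6,n=4: total = 119+10 = 129
m=6,n=5: total = 129+11 = 140
m=6,n=6: total = 140+12 = 152
m=6,n=7: total = 152+13 = 165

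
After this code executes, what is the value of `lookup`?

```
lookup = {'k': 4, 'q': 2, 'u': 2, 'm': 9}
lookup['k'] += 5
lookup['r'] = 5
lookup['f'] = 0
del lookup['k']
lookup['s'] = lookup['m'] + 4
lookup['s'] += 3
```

{'q': 2, 'u': 2, 'm': 9, 'r': 5, 'f': 0, 's': 16}

lookup['k'] = 4+5 = 9 → {'k': 9, 'q': 2, 'u': 2, 'm': 9}
lookup['r'] = 5 → {'k': 9, 'q': 2, 'u': 2, 'm': 9, 'r': 5}
lookup['f'] = 0 → {'k': 9, 'q': 2, 'u': 2, 'm': 9, 'r': 5, 'f': 0}
del 'k' → {'q': 2, 'u': 2, 'm': 9, 'r': 5, 'f': 0}
lookup['s'] = lookup['m']+4 = 13 → {'q': 2, 'u': 2, 'm': 9, 'r': 5, 'f': 0, 's': 13}
lookup['s'] = 13+3 = 16 → {'q': 2, 'u': 2, 'm': 9, 'r': 5, 'f': 0, 's': 16}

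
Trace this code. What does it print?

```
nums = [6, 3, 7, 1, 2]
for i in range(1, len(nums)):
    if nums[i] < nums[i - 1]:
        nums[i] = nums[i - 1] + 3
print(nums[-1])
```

18

i=1: 3<6, nums[1] = 6+3 = 9 → [6, 9, 7, 1, 2]
i=2: 7<9, nums[2] = 9+3 = 12 → [6, 9, 12, 1, 2]
i=3: 1<12, nums[3] = 12+3 = 15 → [6, 9, 12, 15, 2]
i=4: 2<15, nums[4] = 15+3 = 18 → [6, 9, 12, 15, 18]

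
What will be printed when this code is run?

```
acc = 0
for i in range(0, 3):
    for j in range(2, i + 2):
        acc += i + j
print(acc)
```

i=1,j=2: acc = 0+3 = 3
i=2,j=2: acc = 3+4 = 7
i=2,j=3: acc = 7+5 = 12

12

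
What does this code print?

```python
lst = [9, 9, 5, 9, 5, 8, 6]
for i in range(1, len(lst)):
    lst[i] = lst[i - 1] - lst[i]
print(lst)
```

i=1: lst[1] = 9-9 = 0 → [9, 0, 5, 9, 5, 8, 6]
i=2: lst[2] = 0-5 = -5 → [9, 0, -5, 9, 5, 8, 6]
i=3: lst[3] = (-5)-9 = -14 → [9, 0, -5, -14, 5, 8, 6]
i=4: lst[4] = (-14)-5 = -19 → [9, 0, -5, -14, -19, 8, 6]
i=5: lst[5] = (-19)-8 = -27 → [9, 0, -5, -14, -19, -27, 6]
i=6: lst[6] = (-27)-6 = -33 → [9, 0, -5, -14, -19, -27, -33]

[9, 0, -5, -14, -19, -27, -33]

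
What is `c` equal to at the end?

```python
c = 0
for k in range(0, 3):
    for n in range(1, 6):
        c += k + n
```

60

k=0,n=1: c = 0+1 = 1
k=0,n=2: c = 1+2 = 3
k=0,n=3: c = 3+3 = 6
k=0,n=4: c = 6+4 = 10
k=0,n=5: c = 10+5 = 15
k=1,n=1: c = 15+2 = 17
k=1,n=2: c = 17+3 = 20
k=1,n=3: c = 20+4 = 24
k=1,n=4: c = 24+5 = 29
k=1,n=5: c = 29+6 = 35
k=2,n=1: c = 35+3 = 38
k=2,n=2: c = 38+4 = 42
k=2,n=3: c = 42+5 = 47
k=2,n=4: c = 47+6 = 53
k=2,n=5: c = 53+7 = 60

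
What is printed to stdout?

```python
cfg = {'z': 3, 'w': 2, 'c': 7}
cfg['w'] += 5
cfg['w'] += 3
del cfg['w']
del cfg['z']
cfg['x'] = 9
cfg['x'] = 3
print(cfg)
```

{'c': 7, 'x': 3}

cfg['w'] = 2+5 = 7 → {'z': 3, 'w': 7, 'c': 7}
cfg['w'] = 7+3 = 10 → {'z': 3, 'w': 10, 'c': 7}
del 'w' → {'z': 3, 'c': 7}
del 'z' → {'c': 7}
cfg['x'] = 9 → {'c': 7, 'x': 9}
cfg['x'] = 3 → {'c': 7, 'x': 3}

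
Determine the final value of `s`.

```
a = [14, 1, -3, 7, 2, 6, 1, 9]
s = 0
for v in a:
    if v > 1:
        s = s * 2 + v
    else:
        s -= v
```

339

v=14: >1, s = 0*2+14 = 14
v=1: not >1, s = 14-1 = 13
v=-3: not >1, s = 13-(-3) = 16
v=7: >1, s = 16*2+7 = 39
v=2: >1, s = 39*2+2 = 80
v=6: >1, s = 80*2+6 = 166
v=1: not >1, s = 166-1 = 165
v=9: >1, s = 165*2+9 = 339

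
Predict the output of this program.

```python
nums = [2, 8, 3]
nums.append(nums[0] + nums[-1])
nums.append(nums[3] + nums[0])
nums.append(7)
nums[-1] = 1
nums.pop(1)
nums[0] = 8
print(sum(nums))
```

24

append nums[0]+nums[-1] = 2+3 = 5 → [2, 8, 3, 5]
append nums[3]+nums[0] = 5+2 = 7 → [2, 8, 3, 5, 7]
append 7 → [2, 8, 3, 5, 7, 7]
nums[-1] = 1 → [2, 8, 3, 5, 7, 1]
pop(1) removes 8 → [2, 3, 5, 7, 1]
nums[0] = 8 → [8, 3, 5, 7, 1]
sum = 24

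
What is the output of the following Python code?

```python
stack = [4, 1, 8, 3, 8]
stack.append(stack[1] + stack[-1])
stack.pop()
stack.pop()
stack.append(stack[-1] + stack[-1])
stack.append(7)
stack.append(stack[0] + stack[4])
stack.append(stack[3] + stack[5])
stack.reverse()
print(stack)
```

[10, 10, 7, 6, 3, 8, 1, 4]

append stack[1]+stack[-1] = 1+8 = 9 → [4, 1, 8, 3, 8, 9]
pop() removes 9 → [4, 1, 8, 3, 8]
pop() removes 8 → [4, 1, 8, 3]
append stack[-1]+stack[-1] = 3+3 = 6 → [4, 1, 8, 3, 6]
append 7 → [4, 1, 8, 3, 6, 7]
append stack[0]+stack[4] = 4+6 = 10 → [4, 1, 8, 3, 6, 7, 10]
append stack[3]+stack[5] = 3+7 = 10 → [4, 1, 8, 3, 6, 7, 10, 10]
reverse → [10, 10, 7, 6, 3, 8, 1, 4]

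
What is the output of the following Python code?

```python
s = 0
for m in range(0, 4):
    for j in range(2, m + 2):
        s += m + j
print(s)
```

30

m=1,j=2: s = 0+3 = 3
m=2,j=2: s = 3+4 = 7
m=2,j=3: s = 7+5 = 12
m=3,j=2: s = 12+5 = 17
m=3,j=3: s = 17+6 = 23
m=3,j=4: s = 23+7 = 30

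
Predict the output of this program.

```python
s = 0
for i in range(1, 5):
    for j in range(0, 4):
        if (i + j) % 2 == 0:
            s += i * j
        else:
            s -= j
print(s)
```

i=1,j=0: odd sum, s = 0-0 = 0
i=1,j=1: even sum, s = 0+1 = 1
i=1,j=2: odd sum, s = 1-2 = -1
i=1,j=3: even sum, s = (-1)+3 = 2
i=2,j=0: even sum, s = 2+0 = 2
i=2,j=1: odd sum, s = 2-1 = 1
i=2,j=2: even sum, s = 1+4 = 5
i=2,j=3: odd sum, s = 5-3 = 2
i=3,j=0: odd sum, s = 2-0 = 2
i=3,j=1: even sum, s = 2+3 = 5
i=3,j=2: odd sum, s = 5-2 = 3
i=3,j=3: even sum, s = 3+9 = 12
i=4,j=0: even sum, s = 12+0 = 12
i=4,j=1: odd sum, s = 12-1 = 11
i=4,j=2: even sum, s = 11+8 = 19
i=4,j=3: odd sum, s = 19-3 = 16

16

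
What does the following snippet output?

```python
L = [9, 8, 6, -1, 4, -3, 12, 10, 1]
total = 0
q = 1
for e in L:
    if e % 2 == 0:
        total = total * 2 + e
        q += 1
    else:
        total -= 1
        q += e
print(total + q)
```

193

e=9: not even, total = 0-1 = -1; q=10
e=8: even, total = (-1)*2+8 = 6; q=11
e=6: even, total = 6*2+6 = 18; q=12
e=-1: not even, total = 18-1 = 17; q=11
e=4: even, total = 17*2+4 = 38; q=12
e=-3: not even, total = 38-1 = 37; q=9
e=12: even, total = 37*2+12 = 86; q=10
e=10: even, total = 86*2+10 = 182; q=11
e=1: not even, total = 182-1 = 181; q=12
total+q = 181+12 = 193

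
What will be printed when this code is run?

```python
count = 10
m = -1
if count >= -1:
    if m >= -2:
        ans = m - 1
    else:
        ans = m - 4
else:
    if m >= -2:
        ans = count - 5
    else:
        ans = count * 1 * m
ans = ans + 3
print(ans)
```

1

count=10, m=-1
count >= -1 is True; m >= -2 is True
→ ans = m - 1 = -2
ans = (-2)+3 = 1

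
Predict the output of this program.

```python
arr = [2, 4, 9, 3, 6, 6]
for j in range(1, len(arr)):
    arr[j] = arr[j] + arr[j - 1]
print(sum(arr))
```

95

j=1: arr[1] = 4+2 = 6 → [2, 6, 9, 3, 6, 6]
j=2: arr[2] = 9+6 = 15 → [2, 6, 15, 3, 6, 6]
j=3: arr[3] = 3+15 = 18 → [2, 6, 15, 18, 6, 6]
j=4: arr[4] = 6+18 = 24 → [2, 6, 15, 18, 24, 6]
j=5: arr[5] = 6+24 = 30 → [2, 6, 15, 18, 24, 30]
sum = 95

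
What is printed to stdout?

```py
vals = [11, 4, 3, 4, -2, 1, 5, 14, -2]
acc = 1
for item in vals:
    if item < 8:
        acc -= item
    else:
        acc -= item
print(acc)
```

item=11: not <8, acc = 1-11 = -10
item=4: <8, acc = (-10)-4 = -14
item=3: <8, acc = (-14)-3 = -17
item=4: <8, acc = (-17)-4 = -21
item=-2: <8, acc = (-21)-(-2) = -19
item=1: <8, acc = (-19)-1 = -20
item=5: <8, acc = (-20)-5 = -25
item=14: not <8, acc = (-25)-14 = -39
item=-2: <8, acc = (-39)-(-2) = -37

-37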